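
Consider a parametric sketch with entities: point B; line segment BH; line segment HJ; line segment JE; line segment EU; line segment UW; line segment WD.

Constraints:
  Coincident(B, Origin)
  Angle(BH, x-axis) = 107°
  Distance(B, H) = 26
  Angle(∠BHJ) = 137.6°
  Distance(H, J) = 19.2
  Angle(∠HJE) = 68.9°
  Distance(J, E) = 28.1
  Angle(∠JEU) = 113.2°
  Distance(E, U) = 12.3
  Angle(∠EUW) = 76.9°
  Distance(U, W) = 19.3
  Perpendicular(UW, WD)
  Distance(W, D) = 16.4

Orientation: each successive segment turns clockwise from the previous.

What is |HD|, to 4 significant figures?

19.81

B is at the origin; BH runs at 107.0° with length 26.0, so H = (-7.602, 24.86). ∠BHJ = 137.6° gives HJ at 64.60° from the x-axis; with |HJ| = 19.2, J = (0.6339, 42.21). ∠HJE = 68.9° gives JE at -46.50° from the x-axis; with |JE| = 28.1, E = (19.98, 21.82). ∠JEU = 113.2° gives EU at -113.3° from the x-axis; with |EU| = 12.3, U = (15.11, 10.53). ∠EUW = 76.9° gives UW at 143.6° from the x-axis; with |UW| = 19.3, W = (-0.4230, 21.98). UW ⟂ WD, so WD runs at 53.60°; with |WD| = 16.4, D = (9.309, 35.18). Then |HD| = |D − H| = 19.81.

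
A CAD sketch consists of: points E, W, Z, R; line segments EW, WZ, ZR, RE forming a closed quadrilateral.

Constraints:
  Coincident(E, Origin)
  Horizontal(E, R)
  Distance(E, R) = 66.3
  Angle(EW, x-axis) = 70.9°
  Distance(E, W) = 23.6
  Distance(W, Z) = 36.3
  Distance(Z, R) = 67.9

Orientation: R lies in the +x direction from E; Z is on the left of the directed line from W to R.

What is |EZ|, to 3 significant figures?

59.7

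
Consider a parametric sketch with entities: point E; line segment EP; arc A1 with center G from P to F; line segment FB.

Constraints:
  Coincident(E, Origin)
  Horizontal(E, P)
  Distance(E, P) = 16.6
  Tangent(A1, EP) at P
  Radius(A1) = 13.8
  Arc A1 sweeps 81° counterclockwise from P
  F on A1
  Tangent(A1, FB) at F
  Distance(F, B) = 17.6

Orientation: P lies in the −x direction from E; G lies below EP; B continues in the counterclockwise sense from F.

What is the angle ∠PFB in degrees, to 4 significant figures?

139.5°

E is at the origin; E and P share the same y with |EP| = 16.6 and P on the −x side, so P = (-16.60, 0.000). A1 meets EP tangentially, so GP is at right angles to EP, so G = P + (0, -13.8) = (-16.60, -13.80). On A1, P sits at bearing 90° from G; an 81° counterclockwise sweep puts F at bearing 171°, so F = G + 13.8·(cos 171°, sin 171°) = (-30.23, -11.64). A1 meets FB tangentially, so GF is at right angles to FB, so FB runs along (−sin 171°, cos 171°); with |FB| = 17.6, B = (-32.98, -29.02). Then cos ∠PFB = FP·FB / (|FP||FB|), giving 139.5°.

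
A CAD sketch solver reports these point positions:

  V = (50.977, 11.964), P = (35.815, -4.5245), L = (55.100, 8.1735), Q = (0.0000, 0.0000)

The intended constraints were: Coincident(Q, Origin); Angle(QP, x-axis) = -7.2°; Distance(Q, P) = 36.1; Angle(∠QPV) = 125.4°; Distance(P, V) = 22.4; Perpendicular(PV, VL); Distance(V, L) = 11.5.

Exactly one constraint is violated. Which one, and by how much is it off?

Distance(V, L) = 11.5 — off by 5.90.

Q = (0.00, 0.00) ✓; QP at -7.200° ✓; |QP| = 36.10 ✓; ∠QPV = 125.4° ✓; |PV| = 22.40 ✓; ∠(PV, VL) = 89.99° ✓; |VL| = 5.601 ✗.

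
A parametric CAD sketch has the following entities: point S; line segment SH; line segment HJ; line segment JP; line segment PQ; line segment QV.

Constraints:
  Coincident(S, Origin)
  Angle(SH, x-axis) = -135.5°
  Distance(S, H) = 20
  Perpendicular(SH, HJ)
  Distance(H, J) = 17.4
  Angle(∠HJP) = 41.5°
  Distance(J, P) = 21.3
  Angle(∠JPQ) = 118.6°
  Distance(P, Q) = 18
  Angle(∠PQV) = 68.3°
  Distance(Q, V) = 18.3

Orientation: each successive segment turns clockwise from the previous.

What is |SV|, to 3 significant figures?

25.9

S is at the origin; SH runs at -135.5° with length 20.0, so H = (-14.3, -14.0). SH ⟂ HJ, so HJ runs at 134°; with |HJ| = 17.4, J = (-26.5, -1.61). ∠HJP = 41.5° gives JP at -4.00° from the x-axis; with |JP| = 21.3, P = (-5.21, -3.09). ∠JPQ = 118.6° gives PQ at -65.4° from the x-axis; with |PQ| = 18.0, Q = (2.28, -19.5). ∠PQV = 68.3° gives QV at -177° from the x-axis; with |QV| = 18.3, V = (-16.0, -20.4). Then |SV| = |V − S| = 25.9.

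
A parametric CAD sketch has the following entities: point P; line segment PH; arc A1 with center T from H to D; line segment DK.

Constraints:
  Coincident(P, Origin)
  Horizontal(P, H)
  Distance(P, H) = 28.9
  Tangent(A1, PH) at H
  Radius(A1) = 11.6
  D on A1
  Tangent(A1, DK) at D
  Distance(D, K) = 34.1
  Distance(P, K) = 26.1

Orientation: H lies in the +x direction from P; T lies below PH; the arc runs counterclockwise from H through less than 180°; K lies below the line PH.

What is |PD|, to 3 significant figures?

21.4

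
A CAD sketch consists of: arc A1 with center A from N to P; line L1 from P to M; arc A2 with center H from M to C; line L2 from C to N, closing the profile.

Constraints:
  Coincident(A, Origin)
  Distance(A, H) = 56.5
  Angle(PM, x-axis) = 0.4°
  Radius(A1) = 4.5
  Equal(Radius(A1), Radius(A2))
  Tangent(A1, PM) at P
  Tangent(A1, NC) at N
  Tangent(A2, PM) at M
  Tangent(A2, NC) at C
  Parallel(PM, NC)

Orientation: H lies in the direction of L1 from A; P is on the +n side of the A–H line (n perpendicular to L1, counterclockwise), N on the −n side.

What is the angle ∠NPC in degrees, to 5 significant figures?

80.949°

The slot axis is L1's direction at 0.4°, so u = (cos 0.4°, sin 0.4°) = (0.99998, 0.0069813) and n = (−sin 0.4°, cos 0.4°) = (-0.0069813, 0.99998). A is at the origin and H lies 56.5 along u from A, so H = 56.5·u = (56.499, 0.39444). Tangency of A1 to both parallel lines with radius 4.5 puts P and N at A ± 4.5·n: P = (-0.031416, 4.4999), N = (0.031416, -4.4999). Equal radii place M and C the same way about H: M = H + 4.5·n = (56.467, 4.8943), C = H − 4.5·n = (56.530, -4.1054). Then cos ∠NPC = PN·PC / (|PN||PC|), giving 80.949°.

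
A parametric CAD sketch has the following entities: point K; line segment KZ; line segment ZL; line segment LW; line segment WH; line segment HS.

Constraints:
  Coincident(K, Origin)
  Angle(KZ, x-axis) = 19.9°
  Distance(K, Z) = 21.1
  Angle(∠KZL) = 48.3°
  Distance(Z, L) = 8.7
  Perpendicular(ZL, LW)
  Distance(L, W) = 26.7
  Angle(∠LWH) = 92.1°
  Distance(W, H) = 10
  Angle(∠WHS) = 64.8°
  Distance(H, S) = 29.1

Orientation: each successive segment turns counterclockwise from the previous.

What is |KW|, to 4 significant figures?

12.18

K is at the origin; KZ runs at 19.9° with length 21.1, so Z = (19.84, 7.182). ∠KZL = 48.3° gives ZL at 151.6° from the x-axis; with |ZL| = 8.7, L = (12.19, 11.32). The perpendicularity gives LW at right angles to ZL, so LW runs at -118.4°; with |LW| = 26.7, W = (-0.5120, -12.17). Then |KW| = |W − K| = 12.18.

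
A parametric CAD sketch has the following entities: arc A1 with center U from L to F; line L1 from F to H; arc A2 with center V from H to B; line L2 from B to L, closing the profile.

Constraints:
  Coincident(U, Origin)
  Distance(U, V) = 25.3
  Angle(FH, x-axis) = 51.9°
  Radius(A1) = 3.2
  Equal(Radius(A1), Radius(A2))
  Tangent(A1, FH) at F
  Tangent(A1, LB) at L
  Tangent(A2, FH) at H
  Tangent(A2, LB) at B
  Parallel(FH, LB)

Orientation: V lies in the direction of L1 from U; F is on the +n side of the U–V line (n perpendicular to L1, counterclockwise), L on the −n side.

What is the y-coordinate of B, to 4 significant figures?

17.93

The slot axis is L1's direction at 51.9°, so u = (cos 51.9°, sin 51.9°) = (0.6170, 0.7869) and n = (−sin 51.9°, cos 51.9°) = (-0.7869, 0.6170). U is at the origin and V lies 25.3 along u from U, so V = 25.3·u = (15.61, 19.91). Tangency of A1 to both parallel lines with radius 3.2 puts F and L at U ± 3.2·n: F = (-2.518, 1.975), L = (2.518, -1.975). Equal radii place H and B the same way about V: H = V + 3.2·n = (13.09, 21.88), B = V − 3.2·n = (18.13, 17.93). So B.y = 17.93.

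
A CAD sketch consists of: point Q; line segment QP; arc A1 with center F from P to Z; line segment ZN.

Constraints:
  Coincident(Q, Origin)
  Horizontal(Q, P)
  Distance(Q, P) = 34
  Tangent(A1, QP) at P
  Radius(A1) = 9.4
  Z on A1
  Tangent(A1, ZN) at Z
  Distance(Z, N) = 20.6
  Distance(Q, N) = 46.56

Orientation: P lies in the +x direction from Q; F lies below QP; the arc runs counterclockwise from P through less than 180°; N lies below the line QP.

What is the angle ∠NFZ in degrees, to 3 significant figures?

65.5°

Checks: |FZ| = 9.400 ✓; ∠(FZ, ZN) = 90.00° ✓; |ZN| = 20.60 ✓; |QN| = 46.56 ✓.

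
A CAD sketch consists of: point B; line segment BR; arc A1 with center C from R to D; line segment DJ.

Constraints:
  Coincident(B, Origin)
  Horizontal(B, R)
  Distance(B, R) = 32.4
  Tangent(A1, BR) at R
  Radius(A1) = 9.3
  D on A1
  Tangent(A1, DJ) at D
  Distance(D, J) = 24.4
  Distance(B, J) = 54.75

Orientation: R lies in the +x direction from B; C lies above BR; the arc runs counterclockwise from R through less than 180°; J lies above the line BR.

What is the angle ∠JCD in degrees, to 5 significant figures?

69.136°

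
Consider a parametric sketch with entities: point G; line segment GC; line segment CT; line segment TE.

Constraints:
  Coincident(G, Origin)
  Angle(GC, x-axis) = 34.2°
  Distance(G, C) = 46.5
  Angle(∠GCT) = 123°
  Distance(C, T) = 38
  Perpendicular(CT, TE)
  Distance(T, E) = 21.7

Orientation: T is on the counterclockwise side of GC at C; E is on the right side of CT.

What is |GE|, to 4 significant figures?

87.72

∠GCT = 123.0°, so CT runs at 34.2° + (180° − 123.0°) = 91.20° from the x-axis; with |CT| = 38.0, T = C + 38.0·(cos 91.20°, sin 91.20°) = (37.66, 64.13). CT is perpendicular to TE; with |TE| = 21.7 on the right of CT, E = T + 21.7·(0.9998, 0.02094) = (59.36, 64.58). Then |GE| = |E − G| = 87.72.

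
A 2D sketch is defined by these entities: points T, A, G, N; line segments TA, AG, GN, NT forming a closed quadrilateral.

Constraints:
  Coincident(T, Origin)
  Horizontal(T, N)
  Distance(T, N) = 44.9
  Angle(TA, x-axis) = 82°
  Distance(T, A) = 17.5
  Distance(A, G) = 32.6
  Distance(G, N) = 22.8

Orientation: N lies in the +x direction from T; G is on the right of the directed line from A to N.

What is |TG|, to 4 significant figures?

24.62

T is at the origin; T and N share the same y with |TN| = 44.9 and N in +x, so N = (44.9, 0). TA runs at 82.0° with |TA| = 17.5, so A = (2.436, 17.33). G is determined by |AG| = 32.6 and |GN| = 22.8 together: it lies at the intersection of circle(A, 32.6) and circle(N, 22.8). With |AN| = 45.86, the foot of the radical line on AN is 28.85 from A and the perpendicular offset is √(32.6² − 28.85²) = 15.18. Taking the right-of-AN solution: G = (23.41, -7.625).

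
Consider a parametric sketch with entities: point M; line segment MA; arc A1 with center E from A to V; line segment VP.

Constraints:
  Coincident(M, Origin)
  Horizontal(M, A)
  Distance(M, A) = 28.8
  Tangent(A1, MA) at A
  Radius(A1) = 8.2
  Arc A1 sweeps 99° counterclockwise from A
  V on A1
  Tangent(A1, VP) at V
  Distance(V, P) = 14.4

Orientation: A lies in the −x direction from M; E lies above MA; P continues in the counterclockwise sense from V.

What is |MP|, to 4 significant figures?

33.00

M is at the origin; M and A share the same y with |MA| = 28.8 and A on the −x side, so A = (-28.80, 0.000). Tangency of A1 to MA means the radius EA is perpendicular to MA, so E = A + (0, 8.2) = (-28.80, 8.200). On A1, A sits at bearing -90° from E; a 99° counterclockwise sweep puts V at bearing 9°, so V = E + 8.2·(cos 9°, sin 9°) = (-20.70, 9.483). The tangent condition forces EV to be normal to VP, so VP runs along (−sin 9°, cos 9°); with |VP| = 14.4, P = (-22.95, 23.71). Then |MP| = |P − M| = 33.00.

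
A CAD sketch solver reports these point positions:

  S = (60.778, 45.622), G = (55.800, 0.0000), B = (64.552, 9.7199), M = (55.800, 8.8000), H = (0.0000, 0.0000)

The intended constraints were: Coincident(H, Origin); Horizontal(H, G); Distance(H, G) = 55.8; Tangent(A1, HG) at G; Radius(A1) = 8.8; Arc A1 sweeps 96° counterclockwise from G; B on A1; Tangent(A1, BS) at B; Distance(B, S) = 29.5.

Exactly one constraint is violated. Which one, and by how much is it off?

Distance(B, S) = 29.5 — off by 6.60.

H = (0.00, 0.00) ✓; H.y = 0.00, G.y = 0.00 ✓; |HG| = 55.80 ✓; ∠(MG, GH) = 90.00° ✓; |MG| = 8.800 ✓; bearing(M→B) − bearing(M→G) = 96.00° ✓; |MB| = 8.800 ✓; ∠(MB, BS) = 90.00° ✓; |BS| = 36.10 ✗.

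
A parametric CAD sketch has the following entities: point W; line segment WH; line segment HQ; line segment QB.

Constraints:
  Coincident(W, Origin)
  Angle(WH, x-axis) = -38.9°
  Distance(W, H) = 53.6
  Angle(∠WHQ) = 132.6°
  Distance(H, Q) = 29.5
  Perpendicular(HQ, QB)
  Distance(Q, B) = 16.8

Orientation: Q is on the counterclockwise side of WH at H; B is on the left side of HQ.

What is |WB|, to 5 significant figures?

69.572

∠WHQ = 132.6°, so HQ runs at -38.9° + (180° − 132.6°) = 8.5000° from the x-axis; with |HQ| = 29.5, Q = H + 29.5·(cos 8.5000°, sin 8.5000°) = (70.890, -29.298). HQ is perpendicular to QB; with |QB| = 16.8 on the left of HQ, B = Q + 16.8·(-0.14781, 0.98902) = (68.407, -12.683). Then |WB| = |B − W| = 69.572.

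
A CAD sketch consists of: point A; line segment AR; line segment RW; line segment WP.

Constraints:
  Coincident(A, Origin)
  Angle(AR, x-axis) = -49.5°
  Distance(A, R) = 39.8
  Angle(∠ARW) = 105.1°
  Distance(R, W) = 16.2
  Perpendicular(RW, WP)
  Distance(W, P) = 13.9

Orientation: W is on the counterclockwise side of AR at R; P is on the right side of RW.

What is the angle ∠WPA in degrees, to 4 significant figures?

26.92°

A is at the origin; AR runs at -49.5° with length 39.8, so R = 39.8·(cos -49.5°, sin -49.5°) = (25.85, -30.26). ∠ARW = 105.1°, so RW runs at -49.5° + (180° − 105.1°) = 25.40° from the x-axis; with |RW| = 16.2, W = R + 16.2·(cos 25.40°, sin 25.40°) = (40.48, -23.32). The perpendicularity gives WP at right angles to RW; with |WP| = 13.9 on the right of RW, P = W + 13.9·(0.4289, -0.9033) = (46.44, -35.87). Then cos ∠WPA = PW·PA / (|PW||PA|), giving 26.92°.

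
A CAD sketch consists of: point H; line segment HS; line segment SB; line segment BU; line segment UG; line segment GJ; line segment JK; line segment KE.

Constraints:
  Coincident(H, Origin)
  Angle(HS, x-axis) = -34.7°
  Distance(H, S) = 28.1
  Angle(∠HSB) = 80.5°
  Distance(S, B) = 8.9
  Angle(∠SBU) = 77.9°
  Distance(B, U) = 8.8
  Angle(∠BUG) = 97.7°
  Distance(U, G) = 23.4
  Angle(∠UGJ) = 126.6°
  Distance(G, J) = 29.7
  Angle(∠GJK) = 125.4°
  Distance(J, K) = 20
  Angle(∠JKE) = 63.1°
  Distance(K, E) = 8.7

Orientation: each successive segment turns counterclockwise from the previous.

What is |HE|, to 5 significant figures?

62.497

H is at the origin; HS runs at -34.7° with length 28.1, so S = (23.102, -15.997). ∠HSB = 80.5° gives SB at 64.800° from the x-axis; with |SB| = 8.9, B = (26.892, -7.9438). ∠SBU = 77.9° gives BU at 166.90° from the x-axis; with |BU| = 8.8, U = (18.321, -5.9493). ∠BUG = 97.7° gives UG at -110.80° from the x-axis; with |UG| = 23.4, G = (10.011, -27.824). ∠UGJ = 126.6° gives GJ at -57.400° from the x-axis; with |GJ| = 29.7, J = (26.013, -52.845). ∠GJK = 125.4° gives JK at -2.8000° from the x-axis; with |JK| = 20.0, K = (45.989, -53.822). ∠JKE = 63.1° gives KE at 114.10° from the x-axis; with |KE| = 8.7, E = (42.436, -45.880). Then |HE| = |E − H| = 62.497.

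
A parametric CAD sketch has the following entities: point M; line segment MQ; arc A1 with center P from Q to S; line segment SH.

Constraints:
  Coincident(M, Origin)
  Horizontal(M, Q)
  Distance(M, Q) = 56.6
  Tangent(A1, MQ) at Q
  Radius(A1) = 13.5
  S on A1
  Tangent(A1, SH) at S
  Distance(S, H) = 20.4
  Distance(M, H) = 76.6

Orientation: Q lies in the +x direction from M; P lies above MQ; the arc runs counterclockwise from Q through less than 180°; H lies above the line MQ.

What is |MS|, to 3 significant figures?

71.6

M is at the origin; MQ is horizontal with |MQ| = 56.6 and Q on the +x side, so Q = (56.6, 0.00). The tangent condition forces PQ to be normal to MQ, so P = Q + (0, 13.5) = (56.6, 13.5). Since PS ⟂ SH (tangency), |PH| = √(13.5² + 20.4²) = 24.5 regardless of where S sits on A1. So H lies on both circle(M, 76.6) and circle(P, 24.5); the above-MQ intersection is H = (68.1, 35.1). S is the foot of the tangent from H: S = (70.0, 14.8).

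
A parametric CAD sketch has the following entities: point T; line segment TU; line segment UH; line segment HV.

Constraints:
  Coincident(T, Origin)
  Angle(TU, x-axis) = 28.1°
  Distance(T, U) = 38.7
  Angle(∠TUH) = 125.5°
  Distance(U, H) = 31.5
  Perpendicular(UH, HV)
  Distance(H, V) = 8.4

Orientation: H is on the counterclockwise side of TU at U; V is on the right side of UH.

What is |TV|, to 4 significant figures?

67.12

∠TUH = 125.5°, so UH runs at 28.1° + (180° − 125.5°) = 82.60° from the x-axis; with |UH| = 31.5, H = U + 31.5·(cos 82.60°, sin 82.60°) = (38.20, 49.47). UH ⟂ HV; with |HV| = 8.4 on the right of UH, V = H + 8.4·(0.9917, -0.1288) = (46.53, 48.38). Then |TV| = |V − T| = 67.12.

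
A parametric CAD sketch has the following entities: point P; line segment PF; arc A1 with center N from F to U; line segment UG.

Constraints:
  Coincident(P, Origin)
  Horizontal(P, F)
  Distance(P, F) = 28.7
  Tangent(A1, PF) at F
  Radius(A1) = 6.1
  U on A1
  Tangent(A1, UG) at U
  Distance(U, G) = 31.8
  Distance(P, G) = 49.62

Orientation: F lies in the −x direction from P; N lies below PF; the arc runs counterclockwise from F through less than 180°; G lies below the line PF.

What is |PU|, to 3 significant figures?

35.4

Checks: |NU| = 6.100 ✓; ∠(NU, UG) = 90.00° ✓; |UG| = 31.80 ✓; |PG| = 49.62 ✓.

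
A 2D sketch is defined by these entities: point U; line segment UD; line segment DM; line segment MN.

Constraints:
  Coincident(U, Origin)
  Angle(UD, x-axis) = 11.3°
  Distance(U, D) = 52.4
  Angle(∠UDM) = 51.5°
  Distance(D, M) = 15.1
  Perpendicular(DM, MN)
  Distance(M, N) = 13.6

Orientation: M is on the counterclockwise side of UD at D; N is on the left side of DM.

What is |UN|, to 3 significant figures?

32.5

U is at the origin; UD runs at 11.3° with length 52.4, so D = 52.4·(cos 11.3°, sin 11.3°) = (51.4, 10.3). ∠UDM = 51.5°, so DM runs at 11.3° + (180° − 51.5°) = 140° from the x-axis; with |DM| = 15.1, M = D + 15.1·(cos 140°, sin 140°) = (39.9, 20.0). DM ⟂ MN; with |MN| = 13.6 on the left of DM, N = M + 13.6·(-0.645, -0.764) = (31.1, 9.63). Then |UN| = |N − U| = 32.5.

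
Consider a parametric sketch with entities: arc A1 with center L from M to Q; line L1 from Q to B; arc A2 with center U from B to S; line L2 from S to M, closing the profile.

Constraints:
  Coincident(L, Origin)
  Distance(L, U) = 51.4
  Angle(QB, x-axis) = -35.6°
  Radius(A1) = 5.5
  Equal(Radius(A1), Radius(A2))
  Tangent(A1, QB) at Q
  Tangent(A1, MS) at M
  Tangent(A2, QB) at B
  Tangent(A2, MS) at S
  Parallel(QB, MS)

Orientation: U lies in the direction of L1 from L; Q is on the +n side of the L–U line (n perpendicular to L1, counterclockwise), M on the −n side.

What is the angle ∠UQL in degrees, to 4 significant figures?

83.89°

The slot axis is L1's direction at -35.6°, so u = (cos -35.6°, sin -35.6°) = (0.8131, -0.5821) and n = (−sin -35.6°, cos -35.6°) = (0.5821, 0.8131). L is at the origin and U lies 51.4 along u from L, so U = 51.4·u = (41.79, -29.92). Tangency of A1 to both parallel lines with radius 5.5 puts Q and M at L ± 5.5·n: Q = (3.202, 4.472), M = (-3.202, -4.472). Then cos ∠UQL = QU·QL / (|QU||QL|), giving 83.89°.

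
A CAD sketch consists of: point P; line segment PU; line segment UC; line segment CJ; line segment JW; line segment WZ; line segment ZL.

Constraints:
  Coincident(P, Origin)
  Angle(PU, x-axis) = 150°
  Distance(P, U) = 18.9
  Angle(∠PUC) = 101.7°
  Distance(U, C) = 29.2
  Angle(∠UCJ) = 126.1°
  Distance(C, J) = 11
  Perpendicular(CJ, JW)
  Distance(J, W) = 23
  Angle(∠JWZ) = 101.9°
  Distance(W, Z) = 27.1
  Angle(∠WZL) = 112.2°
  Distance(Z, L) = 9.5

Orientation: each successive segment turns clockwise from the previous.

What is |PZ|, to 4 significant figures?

14.22

The perpendicularity gives JW at right angles to CJ, so JW runs at -72.20°; with |JW| = 23.0, W = (10.31, 18.64). ∠JWZ = 101.9° gives WZ at -150.3° from the x-axis; with |WZ| = 27.1, Z = (-13.23, 5.210). Then |PZ| = |Z − P| = 14.22.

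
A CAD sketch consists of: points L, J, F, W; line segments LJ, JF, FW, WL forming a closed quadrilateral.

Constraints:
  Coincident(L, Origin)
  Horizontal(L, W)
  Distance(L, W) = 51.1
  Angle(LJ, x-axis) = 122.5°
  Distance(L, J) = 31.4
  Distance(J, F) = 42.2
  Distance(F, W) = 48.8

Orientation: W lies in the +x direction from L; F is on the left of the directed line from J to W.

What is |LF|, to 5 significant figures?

46.178

Checks: |JF| = 42.20 ✓; |FW| = 48.80 ✓.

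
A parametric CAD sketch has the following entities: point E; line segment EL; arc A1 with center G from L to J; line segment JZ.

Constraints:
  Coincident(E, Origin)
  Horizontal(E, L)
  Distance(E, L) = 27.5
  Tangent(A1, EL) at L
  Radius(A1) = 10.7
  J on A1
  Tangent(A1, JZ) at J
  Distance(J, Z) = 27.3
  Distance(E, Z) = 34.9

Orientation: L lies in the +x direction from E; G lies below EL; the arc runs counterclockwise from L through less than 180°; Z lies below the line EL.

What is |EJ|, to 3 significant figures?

18.9

E is at the origin; EL is horizontal with |EL| = 27.5 and L on the +x side, so L = (27.5, 0.00). The tangent condition forces GL to be normal to EL, so G = L + (0, -10.7) = (27.5, -10.7). Since GJ ⟂ JZ (tangency), |GZ| = √(10.7² + 27.3²) = 29.3 regardless of where J sits on A1. So Z lies on both circle(E, 34.9) and circle(G, 29.3); the below-EL intersection is Z = (9.25, -33.7). J is the foot of the tangent from Z: J = (17.3, -7.56).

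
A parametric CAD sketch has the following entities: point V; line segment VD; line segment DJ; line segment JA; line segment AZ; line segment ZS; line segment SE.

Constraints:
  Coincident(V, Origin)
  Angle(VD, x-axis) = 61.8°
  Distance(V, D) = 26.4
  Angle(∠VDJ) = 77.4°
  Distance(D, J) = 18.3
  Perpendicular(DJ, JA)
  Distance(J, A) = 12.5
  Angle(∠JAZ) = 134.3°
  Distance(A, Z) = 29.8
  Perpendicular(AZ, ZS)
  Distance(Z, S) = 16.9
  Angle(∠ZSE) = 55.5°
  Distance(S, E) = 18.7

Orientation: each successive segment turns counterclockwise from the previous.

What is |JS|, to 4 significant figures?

39.34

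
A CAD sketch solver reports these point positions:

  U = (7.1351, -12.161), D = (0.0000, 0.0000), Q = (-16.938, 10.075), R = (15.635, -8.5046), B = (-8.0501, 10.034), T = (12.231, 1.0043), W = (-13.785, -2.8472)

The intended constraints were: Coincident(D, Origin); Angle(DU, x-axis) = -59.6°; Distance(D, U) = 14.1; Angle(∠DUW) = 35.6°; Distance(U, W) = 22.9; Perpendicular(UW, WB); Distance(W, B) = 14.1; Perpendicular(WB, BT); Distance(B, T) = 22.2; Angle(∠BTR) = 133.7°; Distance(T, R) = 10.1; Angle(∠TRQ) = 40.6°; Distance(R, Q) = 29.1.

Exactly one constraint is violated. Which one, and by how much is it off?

Distance(R, Q) = 29.1 — off by 8.40.

D = (0.00, 0.00) ✓; DU at -59.60° ✓; |DU| = 14.10 ✓; ∠DUW = 35.60° ✓; |UW| = 22.90 ✓; ∠(UW, WB) = 90.00° ✓; |WB| = 14.10 ✓; ∠(WB, BT) = 90.00° ✓; |BT| = 22.20 ✓; ∠BTR = 133.7° ✓; |TR| = 10.10 ✓; ∠TRQ = 40.60° ✓; |RQ| = 37.50 ✗.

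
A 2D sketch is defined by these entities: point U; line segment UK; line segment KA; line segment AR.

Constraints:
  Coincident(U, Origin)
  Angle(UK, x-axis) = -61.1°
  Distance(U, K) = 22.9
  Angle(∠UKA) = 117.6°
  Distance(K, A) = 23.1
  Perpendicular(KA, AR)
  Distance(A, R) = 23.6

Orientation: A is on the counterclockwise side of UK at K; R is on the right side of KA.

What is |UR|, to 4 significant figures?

55.34

∠UKA = 117.6°, so KA runs at -61.1° + (180° − 117.6°) = 1.300° from the x-axis; with |KA| = 23.1, A = K + 23.1·(cos 1.300°, sin 1.300°) = (34.16, -19.52). KA ⟂ AR; with |AR| = 23.6 on the right of KA, R = A + 23.6·(0.02269, -0.9997) = (34.70, -43.12). Then |UR| = |R − U| = 55.34.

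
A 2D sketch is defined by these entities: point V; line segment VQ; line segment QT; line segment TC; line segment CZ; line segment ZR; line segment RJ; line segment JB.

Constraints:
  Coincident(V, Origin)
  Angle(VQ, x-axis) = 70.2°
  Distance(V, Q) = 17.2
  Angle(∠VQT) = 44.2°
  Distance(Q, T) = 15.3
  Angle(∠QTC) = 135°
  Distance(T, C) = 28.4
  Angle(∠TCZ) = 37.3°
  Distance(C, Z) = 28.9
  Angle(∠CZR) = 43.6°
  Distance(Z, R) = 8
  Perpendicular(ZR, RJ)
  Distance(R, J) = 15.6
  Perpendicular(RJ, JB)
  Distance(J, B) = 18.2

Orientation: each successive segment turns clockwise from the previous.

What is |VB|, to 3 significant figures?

23.3

V is at the origin; VQ runs at 70.2° with length 17.2, so Q = (5.83, 16.2). ∠VQT = 44.2° gives QT at -65.6° from the x-axis; with |QT| = 15.3, T = (12.1, 2.25). ∠QTC = 135.0° gives TC at -111° from the x-axis; with |TC| = 28.4, C = (2.15, -24.3). ∠TCZ = 37.3° gives CZ at 107° from the x-axis; with |CZ| = 28.9, Z = (-6.15, 3.35). ∠CZR = 43.6° gives ZR at -29.7° from the x-axis; with |ZR| = 8.0, R = (0.799, -0.617). ZR is perpendicular to RJ, so RJ runs at -120°; with |RJ| = 15.6, J = (-6.93, -14.2). RJ is perpendicular to JB, so JB runs at 150°; with |JB| = 18.2, B = (-22.7, -5.15). Then |VB| = |B − V| = 23.3.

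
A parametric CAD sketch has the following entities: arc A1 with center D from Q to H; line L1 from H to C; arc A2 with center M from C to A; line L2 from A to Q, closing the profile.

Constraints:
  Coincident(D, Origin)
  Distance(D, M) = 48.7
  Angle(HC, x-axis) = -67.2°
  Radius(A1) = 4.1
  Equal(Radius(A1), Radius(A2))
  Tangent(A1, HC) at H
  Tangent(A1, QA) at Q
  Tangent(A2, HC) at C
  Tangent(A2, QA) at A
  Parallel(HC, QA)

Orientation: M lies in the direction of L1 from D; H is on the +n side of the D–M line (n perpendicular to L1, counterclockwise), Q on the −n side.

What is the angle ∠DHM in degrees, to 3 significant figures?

85.2°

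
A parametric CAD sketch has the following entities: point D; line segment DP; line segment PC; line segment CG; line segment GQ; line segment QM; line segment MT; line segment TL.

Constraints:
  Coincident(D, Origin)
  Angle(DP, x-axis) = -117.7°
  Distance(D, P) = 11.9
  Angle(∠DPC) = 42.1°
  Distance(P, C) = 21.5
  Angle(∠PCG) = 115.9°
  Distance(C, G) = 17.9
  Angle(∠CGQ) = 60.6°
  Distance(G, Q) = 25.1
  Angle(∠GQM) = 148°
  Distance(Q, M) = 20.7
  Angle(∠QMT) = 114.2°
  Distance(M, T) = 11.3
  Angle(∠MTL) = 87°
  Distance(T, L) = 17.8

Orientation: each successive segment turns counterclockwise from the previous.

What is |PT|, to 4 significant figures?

13.43

D is at the origin; DP runs at -117.7° with length 11.9, so P = (-5.532, -10.54). ∠DPC = 42.1° gives PC at 20.20° from the x-axis; with |PC| = 21.5, C = (14.65, -3.112). ∠PCG = 115.9° gives CG at 84.30° from the x-axis; with |CG| = 17.9, G = (16.42, 14.70). ∠CGQ = 60.6° gives GQ at -156.3° from the x-axis; with |GQ| = 25.1, Q = (-6.559, 4.610). ∠GQM = 148.0° gives QM at -124.3° from the x-axis; with |QM| = 20.7, M = (-18.22, -12.49). ∠QMT = 114.2° gives MT at -58.50° from the x-axis; with |MT| = 11.3, T = (-12.32, -22.12). Then |PT| = |T − P| = 13.43.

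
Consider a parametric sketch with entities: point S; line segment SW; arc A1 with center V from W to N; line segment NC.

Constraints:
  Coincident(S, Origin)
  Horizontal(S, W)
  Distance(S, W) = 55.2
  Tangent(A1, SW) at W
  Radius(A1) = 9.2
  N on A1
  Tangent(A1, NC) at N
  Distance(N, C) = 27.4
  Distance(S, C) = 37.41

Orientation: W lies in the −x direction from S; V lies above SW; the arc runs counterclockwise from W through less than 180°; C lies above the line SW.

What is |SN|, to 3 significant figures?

48.6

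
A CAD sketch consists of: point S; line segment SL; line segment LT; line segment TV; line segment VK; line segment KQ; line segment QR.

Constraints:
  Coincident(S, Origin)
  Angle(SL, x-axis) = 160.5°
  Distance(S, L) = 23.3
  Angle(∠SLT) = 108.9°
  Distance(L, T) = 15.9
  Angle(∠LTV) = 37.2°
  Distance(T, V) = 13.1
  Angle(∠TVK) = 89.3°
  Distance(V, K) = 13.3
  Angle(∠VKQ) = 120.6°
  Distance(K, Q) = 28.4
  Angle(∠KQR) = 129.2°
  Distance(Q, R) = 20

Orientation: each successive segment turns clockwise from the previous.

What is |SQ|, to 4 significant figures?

53.47

∠TVK = 89.3° gives VK at -144.1° from the x-axis; with |VK| = 13.3, K = (-24.76, 5.361). ∠VKQ = 120.6° gives KQ at 156.5° from the x-axis; with |KQ| = 28.4, Q = (-50.80, 16.69). Then |SQ| = |Q − S| = 53.47.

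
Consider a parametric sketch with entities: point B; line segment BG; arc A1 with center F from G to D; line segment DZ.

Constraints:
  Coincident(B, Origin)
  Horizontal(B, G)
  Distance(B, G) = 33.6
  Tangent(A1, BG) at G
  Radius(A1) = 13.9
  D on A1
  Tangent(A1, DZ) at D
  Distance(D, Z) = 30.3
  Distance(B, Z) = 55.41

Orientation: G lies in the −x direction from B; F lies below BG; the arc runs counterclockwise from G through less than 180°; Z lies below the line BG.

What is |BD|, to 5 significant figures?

50.126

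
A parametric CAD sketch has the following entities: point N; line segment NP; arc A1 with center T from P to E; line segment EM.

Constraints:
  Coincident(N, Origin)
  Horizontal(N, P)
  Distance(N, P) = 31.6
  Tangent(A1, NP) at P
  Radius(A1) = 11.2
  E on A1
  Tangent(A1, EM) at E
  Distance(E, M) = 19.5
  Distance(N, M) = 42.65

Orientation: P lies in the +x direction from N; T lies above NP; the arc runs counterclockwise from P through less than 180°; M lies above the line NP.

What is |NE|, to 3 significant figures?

44.1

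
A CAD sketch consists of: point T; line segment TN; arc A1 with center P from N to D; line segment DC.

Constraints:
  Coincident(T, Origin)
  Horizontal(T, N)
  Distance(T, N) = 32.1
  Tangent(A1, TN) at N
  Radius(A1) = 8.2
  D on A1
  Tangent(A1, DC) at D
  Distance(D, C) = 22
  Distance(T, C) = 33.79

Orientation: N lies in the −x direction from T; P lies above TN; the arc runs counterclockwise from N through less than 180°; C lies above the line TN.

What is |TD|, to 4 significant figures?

24.93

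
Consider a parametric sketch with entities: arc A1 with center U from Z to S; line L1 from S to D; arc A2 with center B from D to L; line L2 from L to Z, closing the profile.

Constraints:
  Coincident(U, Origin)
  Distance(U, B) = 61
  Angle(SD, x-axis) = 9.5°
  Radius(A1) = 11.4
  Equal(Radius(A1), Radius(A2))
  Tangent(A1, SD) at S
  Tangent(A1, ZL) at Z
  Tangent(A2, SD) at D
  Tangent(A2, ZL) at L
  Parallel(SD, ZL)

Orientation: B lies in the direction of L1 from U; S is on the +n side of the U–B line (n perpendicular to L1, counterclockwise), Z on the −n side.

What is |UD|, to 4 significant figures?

62.06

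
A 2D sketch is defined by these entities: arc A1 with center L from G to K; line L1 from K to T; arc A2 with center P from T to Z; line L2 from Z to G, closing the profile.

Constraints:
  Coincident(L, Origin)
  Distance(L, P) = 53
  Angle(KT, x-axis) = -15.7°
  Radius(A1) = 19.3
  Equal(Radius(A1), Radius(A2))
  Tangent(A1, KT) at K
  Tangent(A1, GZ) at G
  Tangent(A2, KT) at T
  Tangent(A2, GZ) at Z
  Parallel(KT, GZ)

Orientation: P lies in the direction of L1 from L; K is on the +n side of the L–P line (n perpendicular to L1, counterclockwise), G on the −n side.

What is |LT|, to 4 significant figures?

56.40

Tangency of A1 to both parallel lines with radius 19.3 puts K and G at L ± 19.3·n: K = (5.223, 18.58), G = (-5.223, -18.58). Equal radii place T and Z the same way about P: T = P + 19.3·n = (56.25, 4.238), Z = P − 19.3·n = (45.80, -32.92). Then |LT| = |T − L| = 56.40.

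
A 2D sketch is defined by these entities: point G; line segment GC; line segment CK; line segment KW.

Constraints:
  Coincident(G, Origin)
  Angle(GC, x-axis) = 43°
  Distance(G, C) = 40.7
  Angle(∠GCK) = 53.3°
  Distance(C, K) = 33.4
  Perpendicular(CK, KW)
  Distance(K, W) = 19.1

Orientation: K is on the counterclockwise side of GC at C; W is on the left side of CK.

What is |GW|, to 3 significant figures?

16.3

G is at the origin; GC runs at 43.0° with length 40.7, so C = 40.7·(cos 43.0°, sin 43.0°) = (29.8, 27.8). ∠GCK = 53.3°, so CK runs at 43.0° + (180° − 53.3°) = 170° from the x-axis; with |CK| = 33.4, K = C + 33.4·(cos 170°, sin 170°) = (-3.10, 33.7). CK is perpendicular to KW; with |KW| = 19.1 on the left of CK, W = K + 19.1·(-0.179, -0.984) = (-6.51, 14.9). Then |GW| = |W − G| = 16.3.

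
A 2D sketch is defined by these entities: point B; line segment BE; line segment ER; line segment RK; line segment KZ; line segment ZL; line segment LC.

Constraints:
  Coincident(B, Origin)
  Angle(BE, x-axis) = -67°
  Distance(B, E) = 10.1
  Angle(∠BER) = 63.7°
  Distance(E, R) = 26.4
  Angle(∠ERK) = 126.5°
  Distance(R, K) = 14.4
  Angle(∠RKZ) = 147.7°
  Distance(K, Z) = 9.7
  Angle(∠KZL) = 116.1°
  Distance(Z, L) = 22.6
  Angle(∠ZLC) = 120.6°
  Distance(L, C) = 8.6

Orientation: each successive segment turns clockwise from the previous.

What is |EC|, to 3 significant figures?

29.8

∠KZL = 116.1° gives ZL at 27.0° from the x-axis; with |ZL| = 22.6, L = (-10.3, 24.2). ∠ZLC = 120.6° gives LC at -32.4° from the x-axis; with |LC| = 8.6, C = (-3.05, 19.6). Then |EC| = |C − E| = 29.8.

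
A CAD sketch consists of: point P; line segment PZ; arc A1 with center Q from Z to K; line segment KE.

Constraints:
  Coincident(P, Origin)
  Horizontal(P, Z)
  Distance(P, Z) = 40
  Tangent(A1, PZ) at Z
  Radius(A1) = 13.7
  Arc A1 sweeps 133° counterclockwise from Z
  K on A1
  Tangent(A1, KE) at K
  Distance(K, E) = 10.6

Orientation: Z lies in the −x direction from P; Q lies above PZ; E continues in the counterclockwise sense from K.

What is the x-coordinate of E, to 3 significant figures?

-37.2

On A1, Z sits at bearing -90° from Q; a 133° counterclockwise sweep puts K at bearing 43°, so K = Q + 13.7·(cos 43°, sin 43°) = (-30.0, 23.0). The tangent condition forces QK to be normal to KE, so KE runs along (−sin 43°, cos 43°); with |KE| = 10.6, E = (-37.2, 30.8). So E.x = -37.2.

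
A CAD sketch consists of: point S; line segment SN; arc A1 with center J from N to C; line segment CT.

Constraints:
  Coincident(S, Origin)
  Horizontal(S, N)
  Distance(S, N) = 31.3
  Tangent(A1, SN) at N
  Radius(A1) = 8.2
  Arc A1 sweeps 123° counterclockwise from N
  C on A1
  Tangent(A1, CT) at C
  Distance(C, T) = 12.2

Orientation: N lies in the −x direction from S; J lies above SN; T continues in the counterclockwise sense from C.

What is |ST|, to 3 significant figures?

38.6

On A1, N sits at bearing -90° from J; a 123° counterclockwise sweep puts C at bearing 33°, so C = J + 8.2·(cos 33°, sin 33°) = (-24.4, 12.7). Since A1 is tangent to CT there, JC ⟂ CT, so CT runs along (−sin 33°, cos 33°); with |CT| = 12.2, T = (-31.1, 22.9). Then |ST| = |T − S| = 38.6.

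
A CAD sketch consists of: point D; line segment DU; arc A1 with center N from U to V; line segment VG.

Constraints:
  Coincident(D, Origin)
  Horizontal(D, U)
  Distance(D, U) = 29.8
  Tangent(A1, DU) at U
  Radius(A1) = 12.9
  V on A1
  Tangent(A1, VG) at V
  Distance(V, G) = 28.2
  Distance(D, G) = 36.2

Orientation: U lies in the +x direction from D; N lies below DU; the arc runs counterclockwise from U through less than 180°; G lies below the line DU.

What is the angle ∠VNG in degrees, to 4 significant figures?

65.42°

D is at the origin; D and U share the same y with |DU| = 29.8 and U on the +x side, so U = (29.80, 0.000). A1 meets DU tangentially, so NU is at right angles to DU, so N = U + (0, -12.9) = (29.80, -12.90). Since NV ⟂ VG (tangency), |NG| = √(12.9² + 28.2²) = 31.01 regardless of where V sits on A1. So G lies on both circle(D, 36.2) and circle(N, 31.01); the below-DU intersection is G = (8.290, -35.24). V is the foot of the tangent from G: V = (17.63, -8.629).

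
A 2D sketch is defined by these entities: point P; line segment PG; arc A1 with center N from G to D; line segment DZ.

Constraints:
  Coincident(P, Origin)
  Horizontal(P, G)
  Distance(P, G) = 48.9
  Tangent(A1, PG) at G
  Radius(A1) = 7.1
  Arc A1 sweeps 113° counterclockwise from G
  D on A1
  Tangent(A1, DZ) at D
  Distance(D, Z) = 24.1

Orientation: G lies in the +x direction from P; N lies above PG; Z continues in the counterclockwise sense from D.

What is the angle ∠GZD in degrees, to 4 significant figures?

17.86°

P is at the origin; P and G share the same y with |PG| = 48.9 and G on the +x side, so G = (48.90, 0.000). Since A1 is tangent to PG there, NG ⟂ PG, so N = G + (0, 7.1) = (48.90, 7.100). On A1, G sits at bearing -90° from N; a 113° counterclockwise sweep puts D at bearing 23°, so D = N + 7.1·(cos 23°, sin 23°) = (55.44, 9.874). Since A1 is tangent to DZ there, ND ⟂ DZ, so DZ runs along (−sin 23°, cos 23°); with |DZ| = 24.1, Z = (46.02, 32.06). Then cos ∠GZD = ZG·ZD / (|ZG||ZD|), giving 17.86°.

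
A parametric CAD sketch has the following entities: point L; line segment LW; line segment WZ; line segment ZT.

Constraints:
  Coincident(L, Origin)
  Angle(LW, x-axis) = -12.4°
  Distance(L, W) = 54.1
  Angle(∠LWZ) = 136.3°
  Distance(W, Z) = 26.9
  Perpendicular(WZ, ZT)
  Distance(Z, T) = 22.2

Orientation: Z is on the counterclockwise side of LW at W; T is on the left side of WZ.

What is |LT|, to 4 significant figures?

67.73

L is at the origin; LW runs at -12.4° with length 54.1, so W = 54.1·(cos -12.4°, sin -12.4°) = (52.84, -11.62). ∠LWZ = 136.3°, so WZ runs at -12.4° + (180° − 136.3°) = 31.30° from the x-axis; with |WZ| = 26.9, Z = W + 26.9·(cos 31.30°, sin 31.30°) = (75.82, 2.358). WZ ⟂ ZT; with |ZT| = 22.2 on the left of WZ, T = Z + 22.2·(-0.5195, 0.8545) = (64.29, 21.33). Then |LT| = |T − L| = 67.73.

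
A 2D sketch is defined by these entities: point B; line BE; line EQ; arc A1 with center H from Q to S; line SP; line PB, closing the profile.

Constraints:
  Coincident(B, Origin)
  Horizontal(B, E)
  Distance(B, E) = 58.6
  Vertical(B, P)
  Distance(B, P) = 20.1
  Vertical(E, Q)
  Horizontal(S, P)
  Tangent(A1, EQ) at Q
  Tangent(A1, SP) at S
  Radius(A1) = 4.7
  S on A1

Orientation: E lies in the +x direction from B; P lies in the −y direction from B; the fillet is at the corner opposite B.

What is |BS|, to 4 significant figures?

57.53

B is at the origin; BE is horizontal with |BE| = 58.6 and E on the +x side, so E = (58.60, 0.000). BP is vertical with |BP| = 20.1 and P on the −y side, so P = (0.000, -20.10). The virtual corner opposite B is at (58.60, -20.10). Since A1 is tangent to EQ there, HQ ⟂ EQ and since A1 is tangent to SP there, HS ⟂ SP, with radius 4.7, so the center H sits 4.7 in from both sides at H = (53.90, -15.40). That places the tangent points at Q = (58.60, -15.40) on EQ and S = (53.90, -20.10) on SP. Then |BS| = |S − B| = 57.53.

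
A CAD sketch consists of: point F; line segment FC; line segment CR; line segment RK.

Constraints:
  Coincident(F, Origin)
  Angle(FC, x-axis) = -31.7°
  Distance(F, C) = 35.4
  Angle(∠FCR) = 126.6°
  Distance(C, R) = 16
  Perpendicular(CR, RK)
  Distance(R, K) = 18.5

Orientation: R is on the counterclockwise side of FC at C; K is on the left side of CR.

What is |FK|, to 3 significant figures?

38.4

F is at the origin; FC runs at -31.7° with length 35.4, so C = 35.4·(cos -31.7°, sin -31.7°) = (30.1, -18.6). ∠FCR = 126.6°, so CR runs at -31.7° + (180° − 126.6°) = 21.7° from the x-axis; with |CR| = 16.0, R = C + 16.0·(cos 21.7°, sin 21.7°) = (45.0, -12.7). CR is perpendicular to RK; with |RK| = 18.5 on the left of CR, K = R + 18.5·(-0.370, 0.929) = (38.1, 4.50). Then |FK| = |K − F| = 38.4.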